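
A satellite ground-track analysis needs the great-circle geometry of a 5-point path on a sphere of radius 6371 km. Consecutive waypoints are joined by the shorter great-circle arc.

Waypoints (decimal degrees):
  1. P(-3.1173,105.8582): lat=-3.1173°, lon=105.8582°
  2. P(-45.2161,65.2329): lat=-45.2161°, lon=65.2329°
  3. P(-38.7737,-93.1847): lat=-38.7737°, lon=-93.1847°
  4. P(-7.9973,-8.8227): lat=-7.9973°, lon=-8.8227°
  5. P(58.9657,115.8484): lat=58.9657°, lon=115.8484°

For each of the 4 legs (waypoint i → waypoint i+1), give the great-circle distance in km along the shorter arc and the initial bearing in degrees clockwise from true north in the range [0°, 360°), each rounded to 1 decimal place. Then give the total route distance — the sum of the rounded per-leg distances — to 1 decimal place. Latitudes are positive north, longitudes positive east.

Leg 1: dist=6124.4 km, bearing=214.0°
Leg 2: dist=10429.6 km, bearing=196.7°
Leg 3: dist=8964.6 km, bearing=92.8°
Leg 4: dist=12696.5 km, bearing=27.7°
Total: 38215.1 km

Leg 1: φ1=-0.0544071, φ2=-0.7891698, Δφ=-0.7347627, Δλ=-0.7090452 rad; a=sin²(Δφ/2)+cosφ1·cosφ2·sin²(Δλ/2)=0.2137695200; c=2·atan2(√a, √(1-a))=0.961292186; dist=6371·c=6124.393 ≈ 6124.4 km; running total=6124.4 km
Leg 1 bearing: y=sinΔλ·cosφ2=-0.45866413, x=cosφ1·sinφ2-sinφ1·cosφ2·cosΔλ=-0.67964378; θ=atan2(y, x)=-145.9862° <0 so +360° → 214.0138° ≈ 214.0°
Leg 2: φ1=-0.7891698, φ2=-0.6767287, Δφ=0.1124411, Δλ=-2.7649087 rad; a=sin²(Δφ/2)+cosφ1·cosφ2·sin²(Δλ/2)=0.5331005812; c=2·atan2(√a, √(1-a))=1.637045940; dist=6371·c=10429.620 ≈ 10429.6 km; running total=16554.0 km
Leg 2 bearing: y=sinΔλ·cosφ2=-0.28677661, x=cosφ1·sinφ2-sinφ1·cosφ2·cosΔλ=-0.95570737; θ=atan2(y, x)=-163.2972° <0 so +360° → 196.7028° ≈ 196.7°
Leg 3: φ1=-0.6767287, φ2=-0.1395792, Δφ=0.5371495, Δλ=1.4723947 rad; a=sin²(Δφ/2)+cosφ1·cosφ2·sin²(Δλ/2)=0.4185124084; c=2·atan2(√a, √(1-a))=1.407090920; dist=6371·c=8964.576 ≈ 8964.6 km; running total=25518.6 km
Leg 3 bearing: y=sinΔλ·cosφ2=0.98548413, x=cosφ1·sinφ2-sinφ1·cosφ2·cosΔλ=-0.04754062; θ=atan2(y, x)=92.7619° ≈ 92.8°
Leg 4: φ1=-0.1395792, φ2=1.0291456, Δφ=1.1687248, Δλ=2.1759212 rad; a=sin²(Δφ/2)+cosφ1·cosφ2·sin²(Δλ/2)=0.7048191670; c=2·atan2(√a, √(1-a))=1.992853898; dist=6371·c=12696.472 ≈ 12696.5 km; running total=38215.1 km
Leg 4 bearing: y=sinΔλ·cosφ2=0.42400527, x=cosφ1·sinφ2-sinφ1·cosφ2·cosΔλ=0.80772270; θ=atan2(y, x)=27.6967° ≈ 27.7°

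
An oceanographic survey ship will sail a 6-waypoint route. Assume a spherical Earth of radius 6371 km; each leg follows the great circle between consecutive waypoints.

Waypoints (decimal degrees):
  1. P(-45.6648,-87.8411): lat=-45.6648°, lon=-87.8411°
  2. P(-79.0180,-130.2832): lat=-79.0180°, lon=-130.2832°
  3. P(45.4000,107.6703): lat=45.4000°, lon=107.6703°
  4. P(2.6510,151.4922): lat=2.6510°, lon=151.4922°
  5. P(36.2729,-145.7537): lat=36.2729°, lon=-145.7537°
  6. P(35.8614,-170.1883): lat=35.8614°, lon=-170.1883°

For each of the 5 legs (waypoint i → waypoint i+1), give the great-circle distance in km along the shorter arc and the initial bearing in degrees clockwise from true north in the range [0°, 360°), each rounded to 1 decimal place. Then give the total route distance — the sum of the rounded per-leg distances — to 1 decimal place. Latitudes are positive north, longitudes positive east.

Leg 1: φ1=-0.7970011, φ2=-1.3791243, Δφ=-0.5821232, Δλ=-0.7407544 rad; a=sin²(Δφ/2)+cosφ1·cosφ2·sin²(Δλ/2)=0.0997943986; c=2·atan2(√a, √(1-a))=0.642815457; dist=6371·c=4095.377 ≈ 4095.4 km; running total=4095.4 km
Leg 1 bearing: y=sinΔλ·cosφ2=-0.12855834, x=cosφ1·sinφ2-sinφ1·cosφ2·cosΔλ=-0.58550377; θ=atan2(y, x)=-167.6162° <0 so +360° → 192.3838° ≈ 192.4°
Leg 2: φ1=-1.3791243, φ2=0.7923795, Δφ=2.1715037, Δλ=4.1530720 rad; a=sin²(Δφ/2)+cosφ1·cosφ2·sin²(Δλ/2)=0.8849805572; c=2·atan2(√a, √(1-a))=2.449576536; dist=6371·c=15606.252 ≈ 15606.3 km; running total=19701.7 km
Leg 2 bearing: y=sinΔλ·cosφ2=-0.59515739, x=cosφ1·sinφ2-sinφ1·cosφ2·cosΔλ=-0.23010338; θ=atan2(y, x)=-111.1378° <0 so +360° → 248.8622° ≈ 248.9°
Leg 3: φ1=0.7923795, φ2=0.0462687, Δφ=-0.7461108, Δλ=0.7648364 rad; a=sin²(Δφ/2)+cosφ1·cosφ2·sin²(Δλ/2)=0.2305045315; c=2·atan2(√a, √(1-a))=1.001557646; dist=6371·c=6380.924 ≈ 6380.9 km; running total=26082.6 km
Leg 3 bearing: y=sinΔλ·cosφ2=0.69167797, x=cosφ1·sinφ2-sinφ1·cosφ2·cosΔλ=-0.48069778; θ=atan2(y, x)=124.7983° ≈ 124.8°
Leg 4: φ1=0.0462687, φ2=0.6330815, Δφ=0.5868129, Δλ=-5.1879196 rad; a=sin²(Δφ/2)+cosφ1·cosφ2·sin²(Δλ/2)=0.3019701615; c=2·atan2(√a, √(1-a))=1.163574713; dist=6371·c=7413.134 ≈ 7413.1 km; running total=33495.7 km
Leg 4 bearing: y=sinΔλ·cosφ2=0.71675933, x=cosφ1·sinφ2-sinφ1·cosφ2·cosΔλ=0.57392752; θ=atan2(y, x)=51.3149° ≈ 51.3°
Leg 5: φ1=0.6330815, φ2=0.6258995, Δφ=-0.0071820, Δλ=-0.4264642 rad; a=sin²(Δφ/2)+cosφ1·cosφ2·sin²(Δλ/2)=0.0292732275; c=2·atan2(√a, √(1-a))=0.343880289; dist=6371·c=2190.861 ≈ 2190.9 km; running total=35686.6 km
Leg 5 bearing: y=sinΔλ·cosφ2=-0.33524054, x=cosφ1·sinφ2-sinφ1·cosφ2·cosΔλ=0.03576313; θ=atan2(y, x)=-83.9108° <0 so +360° → 276.0892° ≈ 276.1°

Leg 1: dist=4095.4 km, bearing=192.4°
Leg 2: dist=15606.3 km, bearing=248.9°
Leg 3: dist=6380.9 km, bearing=124.8°
Leg 4: dist=7413.1 km, bearing=51.3°
Leg 5: dist=2190.9 km, bearing=276.1°
Total: 35686.6 km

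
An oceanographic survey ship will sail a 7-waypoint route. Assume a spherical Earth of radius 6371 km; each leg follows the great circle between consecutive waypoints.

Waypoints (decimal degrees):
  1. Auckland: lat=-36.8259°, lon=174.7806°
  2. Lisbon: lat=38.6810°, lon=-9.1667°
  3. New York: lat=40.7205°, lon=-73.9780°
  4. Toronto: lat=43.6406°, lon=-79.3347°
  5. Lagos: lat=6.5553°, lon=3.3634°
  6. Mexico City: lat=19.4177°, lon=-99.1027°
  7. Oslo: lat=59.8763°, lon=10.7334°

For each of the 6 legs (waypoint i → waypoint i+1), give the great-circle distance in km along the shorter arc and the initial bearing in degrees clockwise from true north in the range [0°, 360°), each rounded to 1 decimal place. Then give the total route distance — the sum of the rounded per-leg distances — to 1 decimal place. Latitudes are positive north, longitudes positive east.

Leg 1: dist=19611.4 km, bearing=58.1°
Leg 2: dist=5419.2 km, bearing=294.2°
Leg 3: dist=547.8 km, bearing=308.1°
Leg 4: dist=8918.1 km, bearing=90.3°
Leg 5: dist=11059.1 km, bearing=291.0°
Leg 6: dist=9196.6 km, bearing=28.4°
Total: 54752.2 km

Leg 1: φ1=-0.6427332, φ2=0.6751108, Δφ=1.3178440, Δλ=-3.2104860 rad; a=sin²(Δφ/2)+cosφ1·cosφ2·sin²(Δλ/2)=0.9989967844; c=2·atan2(√a, √(1-a))=3.078234900; dist=6371·c=19611.435 ≈ 19611.4 km; running total=19611.4 km
Leg 1 bearing: y=sinΔλ·cosφ2=0.05373824, x=cosφ1·sinφ2-sinφ1·cosφ2·cosΔλ=0.03348191; θ=atan2(y, x)=58.0748° ≈ 58.1°
Leg 2: φ1=0.6751108, φ2=0.7107068, Δφ=0.0355960, Δλ=-1.1311706 rad; a=sin²(Δφ/2)+cosφ1·cosφ2·sin²(Δλ/2)=0.1702372416; c=2·atan2(√a, √(1-a))=0.850608969; dist=6371·c=5419.230 ≈ 5419.2 km; running total=25030.6 km
Leg 2 bearing: y=sinΔλ·cosφ2=-0.68583293, x=cosφ1·sinφ2-sinφ1·cosφ2·cosΔλ=0.30766749; θ=atan2(y, x)=-65.8388° <0 so +360° → 294.1612° ≈ 294.2°
Leg 3: φ1=0.7107068, φ2=0.7616722, Δφ=0.0509654, Δλ=-0.0934921 rad; a=sin²(Δφ/2)+cosφ1·cosφ2·sin²(Δλ/2)=0.0018468873; c=2·atan2(√a, √(1-a))=0.085977333; dist=6371·c=547.762 ≈ 547.8 km; running total=25578.4 km
Leg 3 bearing: y=sinΔλ·cosφ2=-0.06756009, x=cosφ1·sinφ2-sinφ1·cosφ2·cosΔλ=0.05300509; θ=atan2(y, x)=-51.8836° <0 so +360° → 308.1164° ≈ 308.1°
Leg 4: φ1=0.7616722, φ2=0.1144116, Δφ=-0.6472606, Δλ=1.4433541 rad; a=sin²(Δφ/2)+cosφ1·cosφ2·sin²(Δλ/2)=0.4149180226; c=2·atan2(√a, √(1-a))=1.399800279; dist=6371·c=8918.128 ≈ 8918.1 km; running total=34496.5 km
Leg 4 bearing: y=sinΔλ·cosφ2=0.98540538, x=cosφ1·sinφ2-sinφ1·cosφ2·cosΔλ=-0.00452347; θ=atan2(y, x)=90.2630° ≈ 90.3°
Leg 5: φ1=0.1144116, φ2=0.3389028, Δφ=0.2244912, Δλ=-1.7883708 rad; a=sin²(Δφ/2)+cosφ1·cosφ2·sin²(Δλ/2)=0.5821496105; c=2·atan2(√a, √(1-a))=1.735843863; dist=6371·c=11059.061 ≈ 11059.1 km; running total=45555.6 km
Leg 5 bearing: y=sinΔλ·cosφ2=-0.92088491, x=cosφ1·sinφ2-sinφ1·cosφ2·cosΔλ=0.35352052; θ=atan2(y, x)=-68.9986° <0 so +360° → 291.0014° ≈ 291.0°
Leg 6: φ1=0.3389028, φ2=1.0450386, Δφ=0.7061358, Δλ=1.9170016 rad; a=sin²(Δφ/2)+cosφ1·cosφ2·sin²(Δλ/2)=0.4365300011; c=2·atan2(√a, √(1-a))=1.443512919; dist=6371·c=9196.621 ≈ 9196.6 km; running total=54752.2 km
Leg 6 bearing: y=sinΔλ·cosφ2=0.47209127, x=cosφ1·sinφ2-sinφ1·cosφ2·cosΔλ=0.87236235; θ=atan2(y, x)=28.4207° ≈ 28.4°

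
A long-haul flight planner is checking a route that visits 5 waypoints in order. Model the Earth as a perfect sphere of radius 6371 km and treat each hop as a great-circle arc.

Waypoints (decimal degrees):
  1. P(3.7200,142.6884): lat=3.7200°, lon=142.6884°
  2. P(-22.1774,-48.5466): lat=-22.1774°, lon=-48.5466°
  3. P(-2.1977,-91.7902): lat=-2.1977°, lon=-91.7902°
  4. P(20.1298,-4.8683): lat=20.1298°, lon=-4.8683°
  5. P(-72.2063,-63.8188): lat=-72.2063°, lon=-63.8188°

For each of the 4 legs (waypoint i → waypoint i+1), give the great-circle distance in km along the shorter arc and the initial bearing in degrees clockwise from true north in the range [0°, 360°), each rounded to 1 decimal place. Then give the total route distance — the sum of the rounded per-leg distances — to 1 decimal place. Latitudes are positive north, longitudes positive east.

Leg 1: dist=17631.9 km, bearing=150.4°
Leg 2: dist=5169.0 km, bearing=289.3°
Leg 3: dist=9770.6 km, bearing=69.8°
Leg 4: dist=11158.6 km, bearing=195.4°
Total: 43730.1 km

Leg 1: φ1=0.0649262, φ2=-0.3870686, Δφ=-0.4519949, Δλ=-3.3376804 rad; a=sin²(Δφ/2)+cosφ1·cosφ2·sin²(Δλ/2)=0.9654253807; c=2·atan2(√a, √(1-a))=2.767530613; dist=6371·c=17631.938 ≈ 17631.9 km; running total=17631.9 km
Leg 1 bearing: y=sinΔλ·cosφ2=0.18041967, x=cosφ1·sinφ2-sinφ1·cosφ2·cosΔλ=-0.31775085; θ=atan2(y, x)=150.4120° ≈ 150.4°
Leg 2: φ1=-0.3870686, φ2=-0.0383571, Δφ=0.3487115, Δλ=-0.7547432 rad; a=sin²(Δφ/2)+cosφ1·cosφ2·sin²(Δλ/2)=0.1557321104; c=2·atan2(√a, √(1-a))=0.811328266; dist=6371·c=5168.972 ≈ 5169.0 km; running total=22800.9 km
Leg 2 bearing: y=sinΔλ·cosφ2=-0.68459770, x=cosφ1·sinφ2-sinφ1·cosφ2·cosΔλ=0.23925815; θ=atan2(y, x)=-70.7361° <0 so +360° → 289.2639° ≈ 289.3°
Leg 3: φ1=-0.0383571, φ2=0.3513313, Δφ=0.3896884, Δλ=1.5170733 rad; a=sin²(Δφ/2)+cosφ1·cosφ2·sin²(Δλ/2)=0.4814086489; c=2·atan2(√a, √(1-a))=1.533605051; dist=6371·c=9770.598 ≈ 9770.6 km; running total=32571.5 km
Leg 3 bearing: y=sinΔλ·cosφ2=0.93756078, x=cosφ1·sinφ2-sinφ1·cosφ2·cosΔλ=0.34582832; θ=atan2(y, x)=69.7530° ≈ 69.8°
Leg 4: φ1=0.3513313, φ2=-1.2602377, Δφ=-1.6115690, Δλ=-1.0288803 rad; a=sin²(Δφ/2)+cosφ1·cosφ2·sin²(Δλ/2)=0.5898480001; c=2·atan2(√a, √(1-a))=1.751473739; dist=6371·c=11158.639 ≈ 11158.6 km; running total=43730.1 km
Leg 4 bearing: y=sinΔλ·cosφ2=-0.26180621, x=cosφ1·sinφ2-sinφ1·cosφ2·cosΔλ=-0.94824409; θ=atan2(y, x)=-164.5654° <0 so +360° → 195.4346° ≈ 195.4°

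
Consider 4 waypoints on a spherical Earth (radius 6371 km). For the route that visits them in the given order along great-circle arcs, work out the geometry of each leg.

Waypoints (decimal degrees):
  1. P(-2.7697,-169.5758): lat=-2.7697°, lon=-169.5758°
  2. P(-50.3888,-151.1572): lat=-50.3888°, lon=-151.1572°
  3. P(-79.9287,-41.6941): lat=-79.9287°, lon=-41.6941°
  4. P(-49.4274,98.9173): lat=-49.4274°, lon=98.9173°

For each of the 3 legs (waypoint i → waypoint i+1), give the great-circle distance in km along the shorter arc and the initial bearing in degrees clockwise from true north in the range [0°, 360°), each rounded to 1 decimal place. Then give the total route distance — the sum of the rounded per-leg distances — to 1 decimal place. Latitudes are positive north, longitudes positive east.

Leg 1: φ1=-0.0483404, φ2=-0.8794505, Δφ=-0.8311101, Δλ=0.3214652 rad; a=sin²(Δφ/2)+cosφ1·cosφ2·sin²(Δλ/2)=0.1792831933; c=2·atan2(√a, √(1-a))=0.874430835; dist=6371·c=5570.999 ≈ 5571.0 km; running total=5571.0 km
Leg 1 bearing: y=sinΔλ·cosφ2=0.20144619, x=cosφ1·sinφ2-sinφ1·cosφ2·cosΔλ=-0.74025830; θ=atan2(y, x)=164.7768° ≈ 164.8°
Leg 2: φ1=-0.8794505, φ2=-1.3950190, Δφ=-0.5155685, Δλ=1.9104915 rad; a=sin²(Δφ/2)+cosφ1·cosφ2·sin²(Δλ/2)=0.1393162248; c=2·atan2(√a, √(1-a))=0.765021381; dist=6371·c=4873.951 ≈ 4874.0 km; running total=10445.0 km
Leg 2 bearing: y=sinΔλ·cosφ2=0.16488063, x=cosφ1·sinφ2-sinφ1·cosφ2·cosΔλ=-0.67263901; θ=atan2(y, x)=166.2269° ≈ 166.2°
Leg 3: φ1=-1.3950190, φ2=-0.8626709, Δφ=0.5323481, Δλ=2.4541319 rad; a=sin²(Δφ/2)+cosφ1·cosφ2·sin²(Δλ/2)=0.1700134451; c=2·atan2(√a, √(1-a))=0.850013358; dist=6371·c=5415.435 ≈ 5415.4 km; running total=15860.4 km
Leg 3 bearing: y=sinΔλ·cosφ2=0.41273573, x=cosφ1·sinφ2-sinφ1·cosφ2·cosΔλ=-0.62776167; θ=atan2(y, x)=146.6762° ≈ 146.7°

Leg 1: dist=5571.0 km, bearing=164.8°
Leg 2: dist=4874.0 km, bearing=166.2°
Leg 3: dist=5415.4 km, bearing=146.7°
Total: 15860.4 km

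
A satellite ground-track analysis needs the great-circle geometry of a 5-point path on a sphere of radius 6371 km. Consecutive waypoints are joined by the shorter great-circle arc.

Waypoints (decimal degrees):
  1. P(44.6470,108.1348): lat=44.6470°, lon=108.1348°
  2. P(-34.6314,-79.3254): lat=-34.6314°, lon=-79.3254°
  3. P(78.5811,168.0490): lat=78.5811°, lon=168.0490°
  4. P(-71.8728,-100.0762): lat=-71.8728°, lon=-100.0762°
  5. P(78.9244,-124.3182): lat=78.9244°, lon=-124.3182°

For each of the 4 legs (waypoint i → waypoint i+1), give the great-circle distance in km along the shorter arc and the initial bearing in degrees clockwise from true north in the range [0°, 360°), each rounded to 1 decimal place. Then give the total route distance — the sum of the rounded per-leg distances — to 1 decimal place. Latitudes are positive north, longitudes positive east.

Leg 1: dist=18732.5 km, bearing=32.3°
Leg 2: dist=14265.8 km, bearing=346.5°
Leg 3: dist=17679.8 km, bearing=119.8°
Leg 4: dist=16837.4 km, bearing=350.5°
Total: 67515.5 km

Leg 1: φ1=0.7792372, φ2=-0.6044320, Δφ=-1.3836691, Δλ=-3.2717977 rad; a=sin²(Δφ/2)+cosφ1·cosφ2·sin²(Δλ/2)=0.9899026036; c=2·atan2(√a, √(1-a))=2.940281288; dist=6371·c=18732.532 ≈ 18732.5 km; running total=18732.5 km
Leg 1 bearing: y=sinΔλ·cosφ2=0.10683352, x=cosφ1·sinφ2-sinφ1·cosφ2·cosΔλ=0.16902176; θ=atan2(y, x)=32.2957° ≈ 32.3°
Leg 2: φ1=-0.6044320, φ2=1.3714989, Δφ=1.9759309, Δλ=4.3174978 rad; a=sin²(Δφ/2)+cosφ1·cosφ2·sin²(Δλ/2)=0.8098580631; c=2·atan2(√a, √(1-a))=2.239177276; dist=6371·c=14265.798 ≈ 14265.8 km; running total=32998.3 km
Leg 2 bearing: y=sinΔλ·cosφ2=-0.18274378, x=cosφ1·sinφ2-sinφ1·cosφ2·cosΔλ=0.76325398; θ=atan2(y, x)=-13.4647° <0 so +360° → 346.5353° ≈ 346.5°
Leg 3: φ1=1.3714989, φ2=-1.2544170, Δφ=-2.6259159, Δλ=-4.6796675 rad; a=sin²(Δφ/2)+cosφ1·cosφ2·sin²(Δλ/2)=0.9667858330; c=2·atan2(√a, √(1-a))=2.775049066; dist=6371·c=17679.838 ≈ 17679.8 km; running total=50678.1 km
Leg 3 bearing: y=sinΔλ·cosφ2=0.31096109, x=cosφ1·sinφ2-sinφ1·cosφ2·cosΔλ=-0.17817729; θ=atan2(y, x)=119.8122° ≈ 119.8°
Leg 4: φ1=-1.2544170, φ2=1.3774906, Δφ=2.6319076, Δλ=-0.4231027 rad; a=sin²(Δφ/2)+cosφ1·cosφ2·sin²(Δλ/2)=0.9390843458; c=2·atan2(√a, √(1-a))=2.642816592; dist=6371·c=16837.385 ≈ 16837.4 km; running total=67515.5 km
Leg 4 bearing: y=sinΔλ·cosφ2=-0.07887630, x=cosφ1·sinφ2-sinφ1·cosφ2·cosΔλ=0.47180322; θ=atan2(y, x)=-9.4910° <0 so +360° → 350.5090° ≈ 350.5°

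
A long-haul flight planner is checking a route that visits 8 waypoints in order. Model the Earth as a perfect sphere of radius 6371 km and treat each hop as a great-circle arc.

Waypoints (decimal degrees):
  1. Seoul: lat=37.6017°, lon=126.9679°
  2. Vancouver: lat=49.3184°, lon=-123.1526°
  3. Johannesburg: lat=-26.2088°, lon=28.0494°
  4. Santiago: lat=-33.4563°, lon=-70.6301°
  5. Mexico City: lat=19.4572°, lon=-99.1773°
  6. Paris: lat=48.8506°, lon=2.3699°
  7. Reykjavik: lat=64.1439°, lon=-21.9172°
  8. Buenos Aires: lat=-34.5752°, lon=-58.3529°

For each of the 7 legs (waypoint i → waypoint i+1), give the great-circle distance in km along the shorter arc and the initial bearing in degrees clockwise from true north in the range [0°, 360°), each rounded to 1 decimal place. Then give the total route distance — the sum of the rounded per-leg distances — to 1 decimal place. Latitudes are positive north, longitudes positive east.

Leg 1: φ1=0.6562735, φ2=0.8607685, Δφ=0.2044950, Δλ=-4.3654263 rad; a=sin²(Δφ/2)+cosφ1·cosφ2·sin²(Δλ/2)=0.3564481766; c=2·atan2(√a, √(1-a))=1.279594515; dist=6371·c=8152.297 ≈ 8152.3 km; running total=8152.3 km
Leg 1 bearing: y=sinΔλ·cosφ2=0.61301077, x=cosφ1·sinφ2-sinφ1·cosφ2·cosΔλ=0.73606337; θ=atan2(y, x)=39.7883° ≈ 39.8°
Leg 2: φ1=0.8607685, φ2=-0.4574299, Δφ=-1.3181983, Δλ=2.6389727 rad; a=sin²(Δφ/2)+cosφ1·cosφ2·sin²(Δλ/2)=0.9237125106; c=2·atan2(√a, √(1-a))=2.581912605; dist=6371·c=16449.365 ≈ 16449.4 km; running total=24601.7 km
Leg 2 bearing: y=sinΔλ·cosφ2=0.43219740, x=cosφ1·sinφ2-sinφ1·cosφ2·cosΔλ=0.30834436; θ=atan2(y, x)=54.4946° ≈ 54.5°
Leg 3: φ1=-0.4574299, φ2=-0.5839226, Δφ=-0.1264927, Δλ=-1.7222822 rad; a=sin²(Δφ/2)+cosφ1·cosφ2·sin²(Δλ/2)=0.4347401524; c=2·atan2(√a, √(1-a))=1.439903186; dist=6371·c=9173.623 ≈ 9173.6 km; running total=33775.3 km
Leg 3 bearing: y=sinΔλ·cosφ2=-0.82475202, x=cosφ1·sinφ2-sinφ1·cosφ2·cosΔλ=-0.55022606; θ=atan2(y, x)=-123.7089° <0 so +360° → 236.2911° ≈ 236.3°
Leg 4: φ1=-0.5839226, φ2=0.3395922, Δφ=0.9235148, Δλ=-0.4982426 rad; a=sin²(Δφ/2)+cosφ1·cosφ2·sin²(Δλ/2)=0.2463095576; c=2·atan2(√a, √(1-a))=1.038653663; dist=6371·c=6617.262 ≈ 6617.3 km; running total=40392.6 km
Leg 4 bearing: y=sinΔλ·cosφ2=-0.45059097, x=cosφ1·sinφ2-sinφ1·cosφ2·cosΔλ=0.73452870; θ=atan2(y, x)=-31.5267° <0 so +360° → 328.4733° ≈ 328.5°
Leg 5: φ1=0.3395922, φ2=0.8526038, Δφ=0.5130116, Δλ=1.7723330 rad; a=sin²(Δφ/2)+cosφ1·cosφ2·sin²(Δλ/2)=0.4366863365; c=2·atan2(√a, √(1-a))=1.443828134; dist=6371·c=9198.629 ≈ 9198.6 km; running total=49591.2 km
Leg 5 bearing: y=sinΔλ·cosφ2=0.64470639, x=cosφ1·sinφ2-sinφ1·cosφ2·cosΔλ=0.75386948; θ=atan2(y, x)=40.5369° ≈ 40.5°
Leg 6: φ1=0.8526038, φ2=1.1195223, Δφ=0.2669184, Δλ=-0.4238899 rad; a=sin²(Δφ/2)+cosφ1·cosφ2·sin²(Δλ/2)=0.0304049977; c=2·atan2(√a, √(1-a))=0.350532447; dist=6371·c=2233.242 ≈ 2233.2 km; running total=51824.4 km
Leg 6 bearing: y=sinΔλ·cosφ2=-0.17937703, x=cosφ1·sinφ2-sinφ1·cosφ2·cosΔλ=0.29282421; θ=atan2(y, x)=-31.4906° <0 so +360° → 328.5094° ≈ 328.5°
Leg 7: φ1=1.1195223, φ2=-0.6034511, Δφ=-1.7229733, Δλ=-0.6359229 rad; a=sin²(Δφ/2)+cosφ1·cosφ2·sin²(Δλ/2)=0.6108916463; c=2·atan2(√a, √(1-a))=1.794439256; dist=6371·c=11432.373 ≈ 11432.4 km; running total=63256.8 km
Leg 7 bearing: y=sinΔλ·cosφ2=-0.48902332, x=cosφ1·sinφ2-sinφ1·cosφ2·cosΔλ=-0.84360439; θ=atan2(y, x)=-149.8998° <0 so +360° → 210.1002° ≈ 210.1°

Leg 1: dist=8152.3 km, bearing=39.8°
Leg 2: dist=16449.4 km, bearing=54.5°
Leg 3: dist=9173.6 km, bearing=236.3°
Leg 4: dist=6617.3 km, bearing=328.5°
Leg 5: dist=9198.6 km, bearing=40.5°
Leg 6: dist=2233.2 km, bearing=328.5°
Leg 7: dist=11432.4 km, bearing=210.1°
Total: 63256.8 km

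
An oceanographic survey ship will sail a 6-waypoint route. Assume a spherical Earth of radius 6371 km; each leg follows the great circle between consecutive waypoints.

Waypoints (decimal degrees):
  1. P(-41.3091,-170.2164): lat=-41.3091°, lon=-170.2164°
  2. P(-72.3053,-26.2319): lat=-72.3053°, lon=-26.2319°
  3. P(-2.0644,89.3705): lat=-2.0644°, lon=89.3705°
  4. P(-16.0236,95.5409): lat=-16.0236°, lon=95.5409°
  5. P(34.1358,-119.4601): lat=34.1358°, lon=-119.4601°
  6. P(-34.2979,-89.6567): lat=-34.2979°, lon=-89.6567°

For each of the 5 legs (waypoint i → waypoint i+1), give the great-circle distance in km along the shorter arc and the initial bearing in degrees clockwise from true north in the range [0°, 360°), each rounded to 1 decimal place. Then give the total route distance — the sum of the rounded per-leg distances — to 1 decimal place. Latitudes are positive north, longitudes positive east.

Leg 1: φ1=-0.7209798, φ2=-1.2619656, Δφ=-0.5409857, Δλ=2.5130036 rad; a=sin²(Δφ/2)+cosφ1·cosφ2·sin²(Δλ/2)=0.2778904144; c=2·atan2(√a, √(1-a))=1.110493795; dist=6371·c=7074.956 ≈ 7075.0 km; running total=7075.0 km
Leg 1 bearing: y=sinΔλ·cosφ2=0.17872087, x=cosφ1·sinφ2-sinφ1·cosφ2·cosΔλ=-0.87791126; θ=atan2(y, x)=168.4932° ≈ 168.5°
Leg 2: φ1=-1.2619656, φ2=-0.0360306, Δφ=1.2259350, Δλ=2.0176425 rad; a=sin²(Δφ/2)+cosφ1·cosφ2·sin²(Δλ/2)=0.5484689913; c=2·atan2(√a, √(1-a))=1.667886776; dist=6371·c=10626.107 ≈ 10626.1 km; running total=17701.1 km
Leg 2 bearing: y=sinΔλ·cosφ2=0.90122912, x=cosφ1·sinφ2-sinφ1·cosφ2·cosΔλ=-0.42236134; θ=atan2(y, x)=115.1102° ≈ 115.1°
Leg 3: φ1=-0.0360306, φ2=-0.2796646, Δφ=-0.2436340, Δλ=0.1076938 rad; a=sin²(Δφ/2)+cosφ1·cosφ2·sin²(Δλ/2)=0.0175484626; c=2·atan2(√a, √(1-a))=0.265722290; dist=6371·c=1692.917 ≈ 1692.9 km; running total=19394.0 km
Leg 3 bearing: y=sinΔλ·cosφ2=0.10330972, x=cosφ1·sinφ2-sinφ1·cosφ2·cosΔλ=-0.24143148; θ=atan2(y, x)=156.8337° ≈ 156.8°
Leg 4: φ1=-0.2796646, φ2=0.5957821, Δφ=0.8754467, Δλ=-3.7524753 rad; a=sin²(Δφ/2)+cosφ1·cosφ2·sin²(Δλ/2)=0.9032838427; c=2·atan2(√a, √(1-a))=2.509118979; dist=6371·c=15985.597 ≈ 15985.6 km; running total=35379.6 km
Leg 4 bearing: y=sinΔλ·cosφ2=0.47476671, x=cosφ1·sinφ2-sinφ1·cosφ2·cosΔλ=0.35220042; θ=atan2(y, x)=53.4305° ≈ 53.4°
Leg 5: φ1=0.5957821, φ2=-0.5986113, Δφ=-1.1943934, Δλ=0.5201675 rad; a=sin²(Δφ/2)+cosφ1·cosφ2·sin²(Δλ/2)=0.3614313941; c=2·atan2(√a, √(1-a))=1.289982997; dist=6371·c=8218.482 ≈ 8218.5 km; running total=43598.1 km
Leg 5 bearing: y=sinΔλ·cosφ2=0.41060215, x=cosφ1·sinφ2-sinφ1·cosφ2·cosΔλ=-0.86867764; θ=atan2(y, x)=154.7011° ≈ 154.7°

Leg 1: dist=7075.0 km, bearing=168.5°
Leg 2: dist=10626.1 km, bearing=115.1°
Leg 3: dist=1692.9 km, bearing=156.8°
Leg 4: dist=15985.6 km, bearing=53.4°
Leg 5: dist=8218.5 km, bearing=154.7°
Total: 43598.1 km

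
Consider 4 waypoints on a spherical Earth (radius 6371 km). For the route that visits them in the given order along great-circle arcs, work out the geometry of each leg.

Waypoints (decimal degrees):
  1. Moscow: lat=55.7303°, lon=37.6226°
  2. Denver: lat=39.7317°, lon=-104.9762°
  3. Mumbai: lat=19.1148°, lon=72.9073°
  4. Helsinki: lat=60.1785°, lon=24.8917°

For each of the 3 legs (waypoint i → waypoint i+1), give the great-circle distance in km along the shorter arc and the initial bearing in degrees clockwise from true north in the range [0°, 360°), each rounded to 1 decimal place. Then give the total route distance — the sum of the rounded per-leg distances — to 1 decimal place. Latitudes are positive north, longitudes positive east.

Leg 1: dist=8827.1 km, bearing=331.6°
Leg 2: dist=13468.0 km, bearing=2.3°
Leg 3: dist=5920.4 km, bearing=332.5°
Total: 28215.5 km

Leg 1: φ1=0.9726772, φ2=0.6934490, Δφ=-0.2792282, Δλ=-2.4888186 rad; a=sin²(Δφ/2)+cosφ1·cosφ2·sin²(Δλ/2)=0.4078909718; c=2·atan2(√a, √(1-a))=1.385520083; dist=6371·c=8827.148 ≈ 8827.1 km; running total=8827.1 km
Leg 1 bearing: y=sinΔλ·cosφ2=-0.46711277, x=cosφ1·sinφ2-sinφ1·cosφ2·cosΔλ=0.86479441; θ=atan2(y, x)=-28.3754° <0 so +360° → 331.6246° ≈ 331.6°
Leg 2: φ1=0.6934490, φ2=0.3336162, Δφ=-0.3598328, Δλ=3.1046528 rad; a=sin²(Δφ/2)+cosφ1·cosφ2·sin²(Δλ/2)=0.7584184635; c=2·atan2(√a, √(1-a))=2.113948322; dist=6371·c=13467.965 ≈ 13468.0 km; running total=22295.1 km
Leg 2 bearing: y=sinΔλ·cosφ2=0.03489525, x=cosφ1·sinφ2-sinφ1·cosφ2·cosΔλ=0.85537238; θ=atan2(y, x)=2.3361° ≈ 2.3°
Leg 3: φ1=0.3336162, φ2=1.0503130, Δφ=0.7166968, Δλ=-0.8380303 rad; a=sin²(Δφ/2)+cosφ1·cosφ2·sin²(Δλ/2)=0.2007922390; c=2·atan2(√a, √(1-a))=0.929274348; dist=6371·c=5920.407 ≈ 5920.4 km; running total=28215.5 km
Leg 3 bearing: y=sinΔλ·cosφ2=-0.36965618, x=cosφ1·sinφ2-sinφ1·cosφ2·cosΔλ=0.71081163; θ=atan2(y, x)=-27.4766° <0 so +360° → 332.5234° ≈ 332.5°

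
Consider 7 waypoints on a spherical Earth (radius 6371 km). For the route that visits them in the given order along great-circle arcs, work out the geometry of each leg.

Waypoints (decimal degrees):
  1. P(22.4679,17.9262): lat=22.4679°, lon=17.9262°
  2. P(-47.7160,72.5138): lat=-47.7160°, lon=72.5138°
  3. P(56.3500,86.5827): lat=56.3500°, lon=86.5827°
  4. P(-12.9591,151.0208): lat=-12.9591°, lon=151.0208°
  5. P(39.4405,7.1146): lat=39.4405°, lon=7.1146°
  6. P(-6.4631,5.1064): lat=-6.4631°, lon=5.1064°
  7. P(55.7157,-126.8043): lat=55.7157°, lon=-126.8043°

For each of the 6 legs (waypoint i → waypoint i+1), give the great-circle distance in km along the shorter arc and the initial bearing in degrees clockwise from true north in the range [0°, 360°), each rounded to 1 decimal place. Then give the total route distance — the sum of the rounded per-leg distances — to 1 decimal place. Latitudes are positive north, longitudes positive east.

Leg 1: dist=9513.1 km, bearing=146.6°
Leg 2: dist=11645.2 km, bearing=8.0°
Leg 3: dist=9712.3 km, bearing=118.3°
Leg 4: dist=15416.5 km, bearing=316.5°
Leg 5: dist=5108.4 km, bearing=182.8°
Leg 6: dist=13102.3 km, bearing=331.7°
Total: 64497.8 km

Leg 1: φ1=0.3921388, φ2=-0.8328013, Δφ=-1.2249401, Δλ=0.9527334 rad; a=sin²(Δφ/2)+cosφ1·cosφ2·sin²(Δλ/2)=0.4612319942; c=2·atan2(√a, √(1-a))=1.493182415; dist=6371·c=9513.065 ≈ 9513.1 km; running total=9513.1 km
Leg 1 bearing: y=sinΔλ·cosφ2=0.54833846, x=cosφ1·sinφ2-sinφ1·cosφ2·cosΔλ=-0.83265425; θ=atan2(y, x)=146.6334° ≈ 146.6°
Leg 2: φ1=-0.8328013, φ2=0.9834930, Δφ=1.8162943, Δλ=0.2455486 rad; a=sin²(Δφ/2)+cosφ1·cosφ2·sin²(Δλ/2)=0.6271111625; c=2·atan2(√a, √(1-a))=1.827839852; dist=6371·c=11645.168 ≈ 11645.2 km; running total=21158.3 km
Leg 2 bearing: y=sinΔλ·cosφ2=0.13469978, x=cosφ1·sinφ2-sinφ1·cosφ2·cosΔλ=0.95771968; θ=atan2(y, x)=8.0059° ≈ 8.0°
Leg 3: φ1=0.9834930, φ2=-0.2261790, Δφ=-1.2096720, Δλ=1.1246570 rad; a=sin²(Δφ/2)+cosφ1·cosφ2·sin²(Δλ/2)=0.4768370859; c=2·atan2(√a, √(1-a))=1.524453913; dist=6371·c=9712.296 ≈ 9712.3 km; running total=30870.6 km
Leg 3 bearing: y=sinΔλ·cosφ2=0.87914302, x=cosφ1·sinφ2-sinφ1·cosφ2·cosΔλ=-0.47430103; θ=atan2(y, x)=118.3470° ≈ 118.3°
Leg 4: φ1=-0.2261790, φ2=0.6883666, Δφ=0.9145455, Δλ=-2.5116370 rad; a=sin²(Δφ/2)+cosφ1·cosφ2·sin²(Δλ/2)=0.8753087326; c=2·atan2(√a, √(1-a))=2.419792420; dist=6371·c=15416.498 ≈ 15416.5 km; running total=46287.1 km
Leg 4 bearing: y=sinΔλ·cosφ2=-0.45495982, x=cosφ1·sinφ2-sinφ1·cosφ2·cosΔλ=0.47915028; θ=atan2(y, x)=-43.5166° <0 so +360° → 316.4834° ≈ 316.5°
Leg 5: φ1=0.6883666, φ2=-0.1128024, Δφ=-0.8011690, Δλ=-0.0350497 rad; a=sin²(Δφ/2)+cosφ1·cosφ2·sin²(Δλ/2)=0.1523018158; c=2·atan2(√a, √(1-a))=0.801825009; dist=6371·c=5108.427 ≈ 5108.4 km; running total=51395.5 km
Leg 5 bearing: y=sinΔλ·cosφ2=-0.03481982, x=cosφ1·sinφ2-sinφ1·cosφ2·cosΔλ=-0.71778233; θ=atan2(y, x)=-177.2227° <0 so +360° → 182.7773° ≈ 182.8°
Leg 6: φ1=-0.1128024, φ2=0.9724224, Δφ=1.0852248, Δλ=-2.3022760 rad; a=sin²(Δφ/2)+cosφ1·cosφ2·sin²(Δλ/2)=0.7334412629; c=2·atan2(√a, √(1-a))=2.056558530; dist=6371·c=13102.334 ≈ 13102.3 km; running total=64497.8 km
Leg 6 bearing: y=sinΔλ·cosφ2=-0.41920018, x=cosφ1·sinφ2-sinφ1·cosφ2·cosΔλ=0.77864749; θ=atan2(y, x)=-28.2967° <0 so +360° → 331.7033° ≈ 331.7°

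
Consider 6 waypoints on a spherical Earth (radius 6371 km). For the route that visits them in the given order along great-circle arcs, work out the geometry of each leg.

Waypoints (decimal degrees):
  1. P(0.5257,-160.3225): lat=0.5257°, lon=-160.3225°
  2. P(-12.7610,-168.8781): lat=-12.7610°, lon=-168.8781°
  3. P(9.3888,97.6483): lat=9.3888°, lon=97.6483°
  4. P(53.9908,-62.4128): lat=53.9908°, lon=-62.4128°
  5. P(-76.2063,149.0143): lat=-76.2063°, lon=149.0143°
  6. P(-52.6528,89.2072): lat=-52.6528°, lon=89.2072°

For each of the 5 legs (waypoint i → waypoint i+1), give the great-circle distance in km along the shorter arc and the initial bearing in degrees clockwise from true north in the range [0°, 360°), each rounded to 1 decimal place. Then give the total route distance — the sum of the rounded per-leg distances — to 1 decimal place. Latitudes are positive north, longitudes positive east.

Leg 1: dist=1753.1 km, bearing=212.3°
Leg 2: dist=10609.4 km, bearing=278.4°
Leg 3: dist=12722.1 km, bearing=347.3°
Leg 4: dist=17218.6 km, bearing=197.0°
Leg 5: dist=3597.2 km, bearing=281.5°
Total: 45900.4 km

Leg 1: φ1=0.0091752, φ2=-0.2227215, Δφ=-0.2318967, Δλ=-0.1493234 rad; a=sin²(Δφ/2)+cosφ1·cosφ2·sin²(Δλ/2)=0.0188102346; c=2·atan2(√a, √(1-a))=0.275168123; dist=6371·c=1753.096 ≈ 1753.1 km; running total=1753.1 km
Leg 1 bearing: y=sinΔλ·cosφ2=-0.14509448, x=cosφ1·sinφ2-sinφ1·cosφ2·cosΔλ=-0.22972425; θ=atan2(y, x)=-147.7234° <0 so +360° → 212.2766° ≈ 212.3°
Leg 2: φ1=-0.2227215, φ2=0.1638655, Δφ=0.3865869, Δλ=4.6517632 rad; a=sin²(Δφ/2)+cosφ1·cosφ2·sin²(Δλ/2)=0.5471670468; c=2·atan2(√a, √(1-a))=1.665270896; dist=6371·c=10609.441 ≈ 10609.4 km; running total=12362.5 km
Leg 2 bearing: y=sinΔλ·cosφ2=-0.98479150, x=cosφ1·sinφ2-sinφ1·cosφ2·cosΔλ=0.14589989; θ=atan2(y, x)=-81.5728° <0 so +360° → 278.4272° ≈ 278.4°
Leg 3: φ1=0.1638655, φ2=0.9423172, Δφ=0.7784518, Δλ=-2.7935932 rad; a=sin²(Δφ/2)+cosφ1·cosφ2·sin²(Δλ/2)=0.7066540035; c=2·atan2(√a, √(1-a))=1.996880219; dist=6371·c=12722.124 ≈ 12722.1 km; running total=25084.6 km
Leg 3 bearing: y=sinΔλ·cosφ2=-0.20048957, x=cosφ1·sinφ2-sinφ1·cosφ2·cosΔλ=0.88824570; θ=atan2(y, x)=-12.7193° <0 so +360° → 347.2807° ≈ 347.3°
Leg 4: φ1=0.9423172, φ2=-1.3300508, Δφ=-2.2723681, Δλ=3.6900990 rad; a=sin²(Δφ/2)+cosφ1·cosφ2·sin²(Δλ/2)=0.9526026562; c=2·atan2(√a, √(1-a))=2.702658917; dist=6371·c=17218.640 ≈ 17218.6 km; running total=42303.2 km
Leg 4 bearing: y=sinΔλ·cosφ2=-0.12431884, x=cosφ1·sinφ2-sinφ1·cosφ2·cosΔλ=-0.40638426; θ=atan2(y, x)=-162.9904° <0 so +360° → 197.0096° ≈ 197.0°
Leg 5: φ1=-1.3300508, φ2=-0.9189647, Δφ=0.4110861, Δλ=-1.0438308 rad; a=sin²(Δφ/2)+cosφ1·cosφ2·sin²(Δλ/2)=0.0776056702; c=2·atan2(√a, √(1-a))=0.564626238; dist=6371·c=3597.234 ≈ 3597.2 km; running total=45900.4 km
Leg 5 bearing: y=sinΔλ·cosφ2=-0.52434450, x=cosφ1·sinφ2-sinφ1·cosφ2·cosΔλ=0.10674719; θ=atan2(y, x)=-78.4929° <0 so +360° → 281.5071° ≈ 281.5°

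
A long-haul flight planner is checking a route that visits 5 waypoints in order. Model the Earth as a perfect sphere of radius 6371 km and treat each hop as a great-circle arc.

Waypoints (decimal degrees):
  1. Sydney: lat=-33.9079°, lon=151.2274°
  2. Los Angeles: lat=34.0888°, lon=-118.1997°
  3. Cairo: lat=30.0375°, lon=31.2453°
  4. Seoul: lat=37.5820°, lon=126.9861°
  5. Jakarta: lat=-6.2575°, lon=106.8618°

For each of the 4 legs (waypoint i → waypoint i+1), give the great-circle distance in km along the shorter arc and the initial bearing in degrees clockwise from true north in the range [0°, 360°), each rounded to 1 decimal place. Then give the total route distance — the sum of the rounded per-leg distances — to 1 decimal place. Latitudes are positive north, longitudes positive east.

Leg 1: dist=12079.7 km, bearing=60.9°
Leg 2: dist=12196.3 km, bearing=27.9°
Leg 3: dist=8485.3 km, bearing=54.2°
Leg 4: dist=5302.5 km, bearing=207.5°
Total: 38063.8 km

Leg 1: φ1=-0.5918045, φ2=0.5949618, Δφ=1.1867663, Δλ=-4.7023900 rad; a=sin²(Δφ/2)+cosφ1·cosφ2·sin²(Δλ/2)=0.6597699889; c=2·atan2(√a, √(1-a))=1.896040300; dist=6371·c=12079.673 ≈ 12079.7 km; running total=12079.7 km
Leg 1 bearing: y=sinΔλ·cosφ2=0.82812851, x=cosφ1·sinφ2-sinφ1·cosφ2·cosΔλ=0.46054030; θ=atan2(y, x)=60.9206° ≈ 60.9°
Leg 2: φ1=0.5949618, φ2=0.5242533, Δφ=-0.0707085, Δλ=2.6083073 rad; a=sin²(Δφ/2)+cosφ1·cosφ2·sin²(Δλ/2)=0.6684174807; c=2·atan2(√a, √(1-a))=1.914349724; dist=6371·c=12196.322 ≈ 12196.3 km; running total=24276.0 km
Leg 2 bearing: y=sinΔλ·cosφ2=0.44009075, x=cosφ1·sinφ2-sinφ1·cosφ2·cosΔλ=0.83238353; θ=atan2(y, x)=27.8659° ≈ 27.9°
Leg 3: φ1=0.5242533, φ2=0.6559296, Δφ=0.1316764, Δλ=1.6709922 rad; a=sin²(Δφ/2)+cosφ1·cosφ2·sin²(Δλ/2)=0.3816653061; c=2·atan2(√a, √(1-a))=1.331859916; dist=6371·c=8485.280 ≈ 8485.3 km; running total=32761.3 km
Leg 3 bearing: y=sinΔλ·cosφ2=0.78850667, x=cosφ1·sinφ2-sinφ1·cosφ2·cosΔλ=0.56766613; θ=atan2(y, x)=54.2489° ≈ 54.2°
Leg 4: φ1=0.6559296, φ2=-0.1092140, Δφ=-0.7651436, Δλ=-0.3512353 rad; a=sin²(Δφ/2)+cosφ1·cosφ2·sin²(Δλ/2)=0.1634055452; c=2·atan2(√a, √(1-a))=0.832283535; dist=6371·c=5302.478 ≈ 5302.5 km; running total=38063.8 km
Leg 4 bearing: y=sinΔλ·cosφ2=-0.34200808, x=cosφ1·sinφ2-sinφ1·cosφ2·cosΔλ=-0.65562731; θ=atan2(y, x)=-152.4512° <0 so +360° → 207.5488° ≈ 207.5°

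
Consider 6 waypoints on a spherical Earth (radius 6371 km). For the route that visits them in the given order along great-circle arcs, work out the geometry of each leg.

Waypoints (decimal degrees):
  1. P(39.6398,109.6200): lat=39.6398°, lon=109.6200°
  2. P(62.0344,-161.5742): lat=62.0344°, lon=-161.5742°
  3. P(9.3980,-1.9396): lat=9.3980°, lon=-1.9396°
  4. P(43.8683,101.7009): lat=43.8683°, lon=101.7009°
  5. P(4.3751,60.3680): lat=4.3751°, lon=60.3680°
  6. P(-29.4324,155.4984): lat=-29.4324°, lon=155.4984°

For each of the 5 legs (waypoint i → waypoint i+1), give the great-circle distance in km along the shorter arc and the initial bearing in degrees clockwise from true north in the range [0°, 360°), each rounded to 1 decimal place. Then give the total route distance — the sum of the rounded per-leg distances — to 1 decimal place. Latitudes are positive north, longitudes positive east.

Leg 1: φ1=0.6918450, φ2=1.0827045, Δφ=0.3908595, Δλ=-4.7332317 rad; a=sin²(Δφ/2)+cosφ1·cosφ2·sin²(Δλ/2)=0.2145048634; c=2·atan2(√a, √(1-a))=0.963084734; dist=6371·c=6135.813 ≈ 6135.8 km; running total=6135.8 km
Leg 1 bearing: y=sinΔλ·cosφ2=0.46883951, x=cosφ1·sinφ2-sinφ1·cosφ2·cosΔλ=0.67391366; θ=atan2(y, x)=34.8262° ≈ 34.8°
Leg 2: φ1=1.0827045, φ2=0.1640260, Δφ=-0.9186785, Δλ=2.7861494 rad; a=sin²(Δφ/2)+cosφ1·cosφ2·sin²(Δλ/2)=0.6447521524; c=2·atan2(√a, √(1-a))=1.864505252; dist=6371·c=11878.763 ≈ 11878.8 km; running total=18014.6 km
Leg 2 bearing: y=sinΔλ·cosφ2=0.34333499, x=cosφ1·sinφ2-sinφ1·cosφ2·cosΔλ=0.89348103; θ=atan2(y, x)=21.0201° ≈ 21.0°
Leg 3: φ1=0.1640260, φ2=0.7656463, Δφ=0.6016202, Δλ=1.8088680 rad; a=sin²(Δφ/2)+cosφ1·cosφ2·sin²(Δλ/2)=0.5272869196; c=2·atan2(√a, √(1-a))=1.625397292; dist=6371·c=10355.406 ≈ 10355.4 km; running total=28370.0 km
Leg 3 bearing: y=sinΔλ·cosφ2=0.70060035, x=cosφ1·sinφ2-sinφ1·cosφ2·cosΔλ=0.71146387; θ=atan2(y, x)=44.5592° ≈ 44.6°
Leg 4: φ1=0.7656463, φ2=0.0763599, Δφ=-0.6892864, Δλ=-0.7213952 rad; a=sin²(Δφ/2)+cosφ1·cosφ2·sin²(Δλ/2)=0.2036861008; c=2·atan2(√a, √(1-a))=0.936478971; dist=6371·c=5966.308 ≈ 5966.3 km; running total=34336.3 km
Leg 4 bearing: y=sinΔλ·cosφ2=-0.65850844, x=cosφ1·sinφ2-sinφ1·cosφ2·cosΔλ=-0.46385226; θ=atan2(y, x)=-125.1608° <0 so +360° → 234.8392° ≈ 234.8°
Leg 5: φ1=0.0763599, φ2=-0.5136923, Δφ=-0.5900522, Δλ=1.6603387 rad; a=sin²(Δφ/2)+cosφ1·cosφ2·sin²(Δλ/2)=0.5575705423; c=2·atan2(√a, √(1-a))=1.686193355; dist=6371·c=10742.738 ≈ 10742.7 km; running total=45079.0 km
Leg 5 bearing: y=sinΔλ·cosφ2=0.86744689, x=cosφ1·sinφ2-sinφ1·cosφ2·cosΔλ=-0.48402316; θ=atan2(y, x)=119.1609° ≈ 119.2°

Leg 1: dist=6135.8 km, bearing=34.8°
Leg 2: dist=11878.8 km, bearing=21.0°
Leg 3: dist=10355.4 km, bearing=44.6°
Leg 4: dist=5966.3 km, bearing=234.8°
Leg 5: dist=10742.7 km, bearing=119.2°
Total: 45079.0 km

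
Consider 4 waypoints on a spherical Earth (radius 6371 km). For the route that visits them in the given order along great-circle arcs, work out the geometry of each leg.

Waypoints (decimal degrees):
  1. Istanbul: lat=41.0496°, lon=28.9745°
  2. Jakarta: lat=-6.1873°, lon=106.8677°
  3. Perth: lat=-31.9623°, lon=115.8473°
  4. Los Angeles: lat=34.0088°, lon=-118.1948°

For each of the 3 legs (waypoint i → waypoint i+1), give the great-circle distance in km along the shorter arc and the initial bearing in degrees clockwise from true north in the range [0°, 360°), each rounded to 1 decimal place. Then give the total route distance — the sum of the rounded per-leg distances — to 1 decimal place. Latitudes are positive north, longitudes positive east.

Leg 1: dist=9456.0 km, bearing=102.7°
Leg 2: dist=3014.0 km, bearing=163.1°
Leg 3: dist=15028.8 km, bearing=72.1°
Total: 27498.8 km

Leg 1: φ1=0.7164507, φ2=-0.1079888, Δφ=-0.8244394, Δλ=1.3594928 rad; a=sin²(Δφ/2)+cosφ1·cosφ2·sin²(Δλ/2)=0.4567657932; c=2·atan2(√a, √(1-a))=1.484219798; dist=6371·c=9455.964 ≈ 9456.0 km; running total=9456.0 km
Leg 1 bearing: y=sinΔλ·cosφ2=0.97206279, x=cosφ1·sinφ2-sinφ1·cosφ2·cosΔλ=-0.21821353; θ=atan2(y, x)=102.6523° ≈ 102.7°
Leg 2: φ1=-0.1079888, φ2=-0.5578474, Δφ=-0.4498586, Δλ=0.1567236 rad; a=sin²(Δφ/2)+cosφ1·cosφ2·sin²(Δλ/2)=0.0549144042; c=2·atan2(√a, √(1-a))=0.473075567; dist=6371·c=3013.964 ≈ 3014.0 km; running total=12470.0 km
Leg 2 bearing: y=sinΔλ·cosφ2=0.13242011, x=cosφ1·sinφ2-sinφ1·cosφ2·cosΔλ=-0.43595890; θ=atan2(y, x)=163.1041° ≈ 163.1°
Leg 3: φ1=-0.5578474, φ2=0.5935655, Δφ=1.1514129, Δλ=-4.0848052 rad; a=sin²(Δφ/2)+cosφ1·cosφ2·sin²(Δλ/2)=0.8545208498; c=2·atan2(√a, √(1-a))=2.358934636; dist=6371·c=15028.773 ≈ 15028.8 km; running total=27498.8 km
Leg 3 bearing: y=sinΔλ·cosφ2=0.67099383, x=cosφ1·sinφ2-sinφ1·cosφ2·cosΔλ=0.21685743; θ=atan2(y, x)=72.0898° ≈ 72.1°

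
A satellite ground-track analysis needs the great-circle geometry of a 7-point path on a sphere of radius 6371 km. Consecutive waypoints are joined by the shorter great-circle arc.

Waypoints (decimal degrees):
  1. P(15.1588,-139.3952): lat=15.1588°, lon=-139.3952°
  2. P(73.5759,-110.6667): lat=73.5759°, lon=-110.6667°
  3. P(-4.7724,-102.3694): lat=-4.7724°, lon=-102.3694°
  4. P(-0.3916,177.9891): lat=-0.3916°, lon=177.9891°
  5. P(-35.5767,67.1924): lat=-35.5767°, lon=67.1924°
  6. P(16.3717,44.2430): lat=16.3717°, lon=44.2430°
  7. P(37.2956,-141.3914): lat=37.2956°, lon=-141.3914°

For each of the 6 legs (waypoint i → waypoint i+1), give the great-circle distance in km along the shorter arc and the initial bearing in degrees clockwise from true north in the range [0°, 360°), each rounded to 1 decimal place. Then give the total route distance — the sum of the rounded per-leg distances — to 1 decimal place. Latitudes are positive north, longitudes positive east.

Leg 1: dist=6744.0 km, bearing=9.0°
Leg 2: dist=8731.1 km, bearing=171.6°
Leg 3: dist=8856.1 km, bearing=270.5°
Leg 4: dist=11847.4 km, bearing=232.5°
Leg 5: dist=6262.1 km, bearing=333.3°
Leg 6: dist=14018.4 km, bearing=5.5°
Total: 56459.1 km

Leg 1: φ1=0.2645710, φ2=1.2841417, Δφ=1.0195707, Δλ=0.5014069 rad; a=sin²(Δφ/2)+cosφ1·cosφ2·sin²(Δλ/2)=0.2549305897; c=2·atan2(√a, √(1-a))=1.058547318; dist=6371·c=6744.005 ≈ 6744.0 km; running total=6744.0 km
Leg 1 bearing: y=sinΔλ·cosφ2=0.13590411, x=cosφ1·sinφ2-sinφ1·cosφ2·cosΔλ=0.86098433; θ=atan2(y, x)=8.9700° ≈ 9.0°
Leg 2: φ1=1.2841417, φ2=-0.0832941, Δφ=-1.3674358, Δλ=0.1448152 rad; a=sin²(Δφ/2)+cosφ1·cosφ2·sin²(Δλ/2)=0.4004938009; c=2·atan2(√a, √(1-a))=1.370446269; dist=6371·c=8731.113 ≈ 8731.1 km; running total=15475.1 km
Leg 2 bearing: y=sinΔλ·cosφ2=0.14380926, x=cosφ1·sinφ2-sinφ1·cosφ2·cosΔλ=-0.96938793; θ=atan2(y, x)=171.5617° ≈ 171.6°
Leg 3: φ1=-0.0832941, φ2=-0.0068347, Δφ=0.0764594, Δλ=4.8931789 rad; a=sin²(Δφ/2)+cosφ1·cosφ2·sin²(Δλ/2)=0.4101261257; c=2·atan2(√a, √(1-a))=1.390066309; dist=6371·c=8856.112 ≈ 8856.1 km; running total=24331.2 km
Leg 3 bearing: y=sinΔλ·cosφ2=-0.98367899, x=cosφ1·sinφ2-sinφ1·cosφ2·cosΔλ=0.00814821; θ=atan2(y, x)=-89.5254° <0 so +360° → 270.4746° ≈ 270.5°
Leg 4: φ1=-0.0068347, φ2=-0.6209306, Δφ=-0.6140958, Δλ=-1.9337672 rad; a=sin²(Δφ/2)+cosφ1·cosφ2·sin²(Δλ/2)=0.6423974469; c=2·atan2(√a, √(1-a))=1.859588781; dist=6371·c=11847.440 ≈ 11847.4 km; running total=36178.6 km
Leg 4 bearing: y=sinΔλ·cosφ2=-0.76034534, x=cosφ1·sinφ2-sinφ1·cosφ2·cosΔλ=-0.58375237; θ=atan2(y, x)=-127.5151° <0 so +360° → 232.4849° ≈ 232.5°
Leg 5: φ1=-0.6209306, φ2=0.2857401, Δφ=0.9066706, Δλ=-0.4005426 rad; a=sin²(Δφ/2)+cosφ1·cosφ2·sin²(Δλ/2)=0.2226974390; c=2·atan2(√a, √(1-a))=0.982907984; dist=6371·c=6262.107 ≈ 6262.1 km; running total=42440.7 km
Leg 5 bearing: y=sinΔλ·cosφ2=-0.37410816, x=cosφ1·sinφ2-sinφ1·cosφ2·cosΔλ=0.74327400; θ=atan2(y, x)=-26.7172° <0 so +360° → 333.2828° ≈ 333.3°
Leg 6: φ1=0.2857401, φ2=0.6509310, Δφ=0.3651909, Δλ=-3.2399315 rad; a=sin²(Δφ/2)+cosφ1·cosφ2·sin²(Δλ/2)=0.7943927167; c=2·atan2(√a, √(1-a))=2.200351706; dist=6371·c=14018.441 ≈ 14018.4 km; running total=56459.1 km
Leg 6 bearing: y=sinΔλ·cosφ2=0.07810448, x=cosφ1·sinφ2-sinφ1·cosφ2·cosΔλ=0.80450693; θ=atan2(y, x)=5.5451° ≈ 5.5°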